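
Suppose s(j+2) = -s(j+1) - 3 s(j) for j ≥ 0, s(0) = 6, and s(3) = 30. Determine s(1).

Let s(1) = v.
s(2) = -18 - v
s(3) = 18 - 2v
So 18 - 2v = 30, giving v = -6.

-6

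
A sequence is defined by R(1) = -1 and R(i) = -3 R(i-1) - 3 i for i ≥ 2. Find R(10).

-6159

R(2) = -3*(-1) - 6 = -3
R(3) = -3*(-3) - 9 = 0
R(4) = -3*0 - 12 = -12
R(5) = -3*(-12) - 15 = 21
R(6) = -3*21 - 18 = -81
R(7) = -3*(-81) - 21 = 222
R(8) = -3*222 - 24 = -690
R(9) = -3*(-690) - 27 = 2043
R(10) = -3*2043 - 30 = -6159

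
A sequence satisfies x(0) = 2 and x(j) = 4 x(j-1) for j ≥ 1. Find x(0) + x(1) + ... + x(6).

x(1) = 4·2 = 8
x(2) = 4·8 = 32
x(3) = 4·32 = 128
x(4) = 4·128 = 512
x(5) = 4·512 = 2048
x(6) = 4·2048 = 8192
Sum = 2 + 8 + 32 + 128 + 512 + 2048 + 8192 = 10922

10922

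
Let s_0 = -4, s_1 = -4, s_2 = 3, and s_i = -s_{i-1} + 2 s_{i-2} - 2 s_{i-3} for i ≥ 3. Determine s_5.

-29

s_3 = -3 + 2(-4) - 2(-4) = -3
s_4 = -(-3) + 2(3) - 2(-4) = 17
s_5 = -17 + 2(-3) - 2(3) = -29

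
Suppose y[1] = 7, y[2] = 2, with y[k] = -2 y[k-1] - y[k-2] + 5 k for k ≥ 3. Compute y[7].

y[3] = -2(2) - 7 + 15 = 4
y[4] = -2(4) - 2 + 20 = 10
y[5] = -2(10) - 4 + 25 = 1
y[6] = -2(1) - 10 + 30 = 18
y[7] = -2(18) - 1 + 35 = -2

-2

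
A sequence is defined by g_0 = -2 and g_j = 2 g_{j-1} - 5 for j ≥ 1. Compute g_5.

g_1 = 2·(-2) - 5 = -9
g_2 = 2·(-9) - 5 = -23
g_3 = 2·(-23) - 5 = -51
g_4 = 2·(-51) - 5 = -107
g_5 = 2·(-107) - 5 = -219

-219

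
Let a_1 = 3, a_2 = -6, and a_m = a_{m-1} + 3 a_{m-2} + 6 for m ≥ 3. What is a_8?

a_3 = (-6) + 3(3) + 6 = 9
a_4 = 9 + 3(-6) + 6 = -3
a_5 = (-3) + 3(9) + 6 = 30
a_6 = 30 + 3(-3) + 6 = 27
a_7 = 27 + 3(30) + 6 = 123
a_8 = 123 + 3(27) + 6 = 210

210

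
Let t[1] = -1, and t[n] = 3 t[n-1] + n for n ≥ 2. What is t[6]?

t[2] = 3(-1) + 2 = -1
t[3] = 3(-1) + 3 = 0
t[4] = 3(0) + 4 = 4
t[5] = 3(4) + 5 = 17
t[6] = 3(17) + 6 = 57

57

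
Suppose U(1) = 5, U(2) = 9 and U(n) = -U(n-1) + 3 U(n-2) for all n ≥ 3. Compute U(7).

U(3) = -9 + 3·5 = 6
U(4) = -6 + 3·9 = 21
U(5) = -21 + 3·6 = -3
U(6) = -(-3) + 3·21 = 66
U(7) = -66 + 3·(-3) = -75

-75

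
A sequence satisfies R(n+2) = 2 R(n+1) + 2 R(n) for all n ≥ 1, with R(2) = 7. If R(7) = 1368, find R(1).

6

Let R(1) = z.
R(3) = 14 + 2z
R(4) = 42 + 4z
R(5) = 112 + 12z
R(6) = 308 + 32z
R(7) = 840 + 88z
So 840 + 88z = 1368, giving z = 6.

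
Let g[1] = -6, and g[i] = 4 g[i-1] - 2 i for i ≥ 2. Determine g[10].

g[2] = 4·(-6) - 4 = -28
g[3] = 4·(-28) - 6 = -118
g[4] = 4·(-118) - 8 = -480
g[5] = 4·(-480) - 10 = -1930
g[6] = 4·(-1930) - 12 = -7732
g[7] = 4·(-7732) - 14 = -30942
g[8] = 4·(-30942) - 16 = -123784
g[9] = 4·(-123784) - 18 = -495154
g[10] = 4·(-495154) - 20 = -1980636

-1980636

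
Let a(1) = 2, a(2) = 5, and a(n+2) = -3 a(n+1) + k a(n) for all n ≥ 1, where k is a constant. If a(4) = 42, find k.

a(3) = -15 + 2k
a(4) = 45 - k
So 45 - k = 42, giving k = 3.

3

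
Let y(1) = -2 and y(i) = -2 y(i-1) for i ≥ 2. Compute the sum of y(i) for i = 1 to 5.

y(2) = -2*(-2) = 4
y(3) = -2*4 = -8
y(4) = -2*(-8) = 16
y(5) = -2*16 = -32
Sum = (-2) + 4 + (-8) + 16 + (-32) = -22

-22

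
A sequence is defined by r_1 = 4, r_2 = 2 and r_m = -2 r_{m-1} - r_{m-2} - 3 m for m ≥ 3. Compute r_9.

r_3 = -2·2 - 4 - 9 = -17
r_4 = -2·(-17) - 2 - 12 = 20
r_5 = -2·20 - (-17) - 15 = -38
r_6 = -2·(-38) - 20 - 18 = 38
r_7 = -2·38 - (-38) - 21 = -59
r_8 = -2·(-59) - 38 - 24 = 56
r_9 = -2·56 - (-59) - 27 = -80

-80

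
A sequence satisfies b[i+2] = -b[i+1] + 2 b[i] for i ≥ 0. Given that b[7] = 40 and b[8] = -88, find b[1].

-2

Rearranging, b[i-2] = (b[i] + b[i-1]) / 2.
b[6] = (-88 + 40) / 2 = -48/2 = -24
b[5] = (40 + (-24)) / 2 = 16/2 = 8
b[4] = (-24 + 8) / 2 = -16/2 = -8
b[3] = (8 + (-8)) / 2 = 0/2 = 0
b[2] = (-8 + 0) / 2 = -8/2 = -4
b[1] = (0 + (-4)) / 2 = -4/2 = -2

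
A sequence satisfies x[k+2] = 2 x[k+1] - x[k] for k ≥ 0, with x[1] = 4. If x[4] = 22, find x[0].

Let x[0] = z.
x[2] = 8 - z
x[3] = 12 - 2z
x[4] = 16 - 3z
So 16 - 3z = 22, giving z = -2.

-2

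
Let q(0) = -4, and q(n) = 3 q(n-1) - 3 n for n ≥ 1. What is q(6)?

-4545

q(1) = 3(-4) - 3 = -15
q(2) = 3(-15) - 6 = -51
q(3) = 3(-51) - 9 = -162
q(4) = 3(-162) - 12 = -498
q(5) = 3(-498) - 15 = -1509
q(6) = 3(-1509) - 18 = -4545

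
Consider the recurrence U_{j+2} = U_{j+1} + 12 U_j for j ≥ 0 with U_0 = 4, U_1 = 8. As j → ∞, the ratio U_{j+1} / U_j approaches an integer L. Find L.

The characteristic equation is r^2 - r - 12 = 0, which factors as (r - 4)(r + 3) = 0.
So the roots are 4 and -3. Since |4| > |-3| and the coefficient of 4^j is non-zero, the ratio tends to 4.

4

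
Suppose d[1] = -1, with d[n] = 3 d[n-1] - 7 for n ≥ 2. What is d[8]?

-9838

d[2] = 3(-1) - 7 = -10
d[3] = 3(-10) - 7 = -37
d[4] = 3(-37) - 7 = -118
d[5] = 3(-118) - 7 = -361
d[6] = 3(-361) - 7 = -1090
d[7] = 3(-1090) - 7 = -3277
d[8] = 3(-3277) - 7 = -9838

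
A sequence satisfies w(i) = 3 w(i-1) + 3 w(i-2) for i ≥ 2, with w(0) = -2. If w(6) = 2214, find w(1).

5

Let w(1) = v.
w(2) = -6 + 3v
w(3) = -18 + 12v
w(4) = -72 + 45v
w(5) = -270 + 171v
w(6) = -1026 + 648v
So -1026 + 648v = 2214, giving v = 5.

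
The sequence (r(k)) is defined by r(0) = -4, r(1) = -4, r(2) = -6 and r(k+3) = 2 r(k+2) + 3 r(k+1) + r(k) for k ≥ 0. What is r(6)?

r(3) = 2·(-6) + 3·(-4) + (-4) = -28
r(4) = 2·(-28) + 3·(-6) + (-4) = -78
r(5) = 2·(-78) + 3·(-28) + (-6) = -246
r(6) = 2·(-246) + 3·(-78) + (-28) = -754

-754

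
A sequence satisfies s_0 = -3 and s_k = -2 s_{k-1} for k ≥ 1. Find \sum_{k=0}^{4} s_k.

s_1 = -2*(-3) = 6
s_2 = -2*6 = -12
s_3 = -2*(-12) = 24
s_4 = -2*24 = -48
Sum = (-3) + 6 + (-12) + 24 + (-48) = -33

-33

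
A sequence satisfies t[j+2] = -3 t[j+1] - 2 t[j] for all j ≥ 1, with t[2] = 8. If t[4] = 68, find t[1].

2

Let t[1] = z.
t[3] = -24 - 2z
t[4] = 56 + 6z
So 56 + 6z = 68, giving z = 2.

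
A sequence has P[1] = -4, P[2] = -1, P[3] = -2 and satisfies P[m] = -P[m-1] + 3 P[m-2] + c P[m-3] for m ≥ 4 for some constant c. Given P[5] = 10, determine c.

P[4] = -1 - 4c
P[5] = -5 + 3c
So -5 + 3c = 10, giving c = 5.

5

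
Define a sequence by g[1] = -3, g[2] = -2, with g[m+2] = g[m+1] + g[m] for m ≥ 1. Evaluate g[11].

g[3] = (-2) + (-3) = -5
g[4] = (-5) + (-2) = -7
g[5] = (-7) + (-5) = -12
g[6] = (-12) + (-7) = -19
g[7] = (-19) + (-12) = -31
g[8] = (-31) + (-19) = -50
g[9] = (-50) + (-31) = -81
g[10] = (-81) + (-50) = -131
g[11] = (-131) + (-81) = -212

-212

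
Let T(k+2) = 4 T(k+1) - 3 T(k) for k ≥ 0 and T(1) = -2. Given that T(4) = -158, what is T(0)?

2

Let T(0) = x.
T(2) = -8 - 3x
T(3) = -26 - 12x
T(4) = -80 - 39x
So -80 - 39x = -158, giving x = 2.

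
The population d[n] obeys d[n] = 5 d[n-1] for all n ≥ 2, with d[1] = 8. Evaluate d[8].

625000

d[2] = 5*8 = 40
d[3] = 5*40 = 200
d[4] = 5*200 = 1000
d[5] = 5*1000 = 5000
d[6] = 5*5000 = 25000
d[7] = 5*25000 = 125000
d[8] = 5*125000 = 625000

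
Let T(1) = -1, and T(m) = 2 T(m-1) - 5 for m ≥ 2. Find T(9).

-1531

T(2) = 2(-1) - 5 = -7
T(3) = 2(-7) - 5 = -19
T(4) = 2(-19) - 5 = -43
T(5) = 2(-43) - 5 = -91
T(6) = 2(-91) - 5 = -187
T(7) = 2(-187) - 5 = -379
T(8) = 2(-379) - 5 = -763
T(9) = 2(-763) - 5 = -1531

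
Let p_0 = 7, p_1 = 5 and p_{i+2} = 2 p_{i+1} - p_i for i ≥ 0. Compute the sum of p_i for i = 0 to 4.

p_2 = 2·5 - 7 = 3
p_3 = 2·3 - 5 = 1
p_4 = 2·1 - 3 = -1
Sum = 7 + 5 + 3 + 1 + (-1) = 15

15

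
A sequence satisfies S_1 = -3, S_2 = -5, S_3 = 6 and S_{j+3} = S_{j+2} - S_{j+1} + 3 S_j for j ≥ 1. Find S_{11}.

2

S_4 = 6 - (-5) + 3*(-3) = 2
S_5 = 2 - 6 + 3*(-5) = -19
S_6 = (-19) - 2 + 3*6 = -3
S_7 = (-3) - (-19) + 3*2 = 22
S_8 = 22 - (-3) + 3*(-19) = -32
S_9 = (-32) - 22 + 3*(-3) = -63
S_{10} = (-63) - (-32) + 3*22 = 35
S_{11} = 35 - (-63) + 3*(-32) = 2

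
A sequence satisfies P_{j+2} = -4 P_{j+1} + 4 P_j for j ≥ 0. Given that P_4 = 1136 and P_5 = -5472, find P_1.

Rearranging, P_{j-2} = (P_j + 4 P_{j-1}) / 4.
P_3 = (-5472 + 4(1136)) / 4 = -928/4 = -232
P_2 = (1136 + 4(-232)) / 4 = 208/4 = 52
P_1 = (-232 + 4(52)) / 4 = -24/4 = -6

-6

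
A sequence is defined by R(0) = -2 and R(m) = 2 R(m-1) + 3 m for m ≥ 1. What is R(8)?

994

R(1) = 2(-2) + 3 = -1
R(2) = 2(-1) + 6 = 4
R(3) = 2(4) + 9 = 17
R(4) = 2(17) + 12 = 46
R(5) = 2(46) + 15 = 107
R(6) = 2(107) + 18 = 232
R(7) = 2(232) + 21 = 485
R(8) = 2(485) + 24 = 994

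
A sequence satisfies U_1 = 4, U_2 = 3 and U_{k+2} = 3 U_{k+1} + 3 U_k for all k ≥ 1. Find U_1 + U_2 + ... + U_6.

U_3 = 3(3) + 3(4) = 21
U_4 = 3(21) + 3(3) = 72
U_5 = 3(72) + 3(21) = 279
U_6 = 3(279) + 3(72) = 1053
Sum = 4 + 3 + 21 + 72 + 279 + 1053 = 1432

1432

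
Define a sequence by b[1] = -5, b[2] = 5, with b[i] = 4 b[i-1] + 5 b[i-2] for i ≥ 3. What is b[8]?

b[3] = 4·5 + 5·(-5) = -5
b[4] = 4·(-5) + 5·5 = 5
b[5] = 4·5 + 5·(-5) = -5
b[6] = 4·(-5) + 5·5 = 5
b[7] = 4·5 + 5·(-5) = -5
b[8] = 4·(-5) + 5·5 = 5

5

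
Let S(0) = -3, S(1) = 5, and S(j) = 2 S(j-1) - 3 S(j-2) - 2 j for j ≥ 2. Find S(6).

S(2) = 2·5 - 3·(-3) - 4 = 15
S(3) = 2·15 - 3·5 - 6 = 9
S(4) = 2·9 - 3·15 - 8 = -35
S(5) = 2·(-35) - 3·9 - 10 = -107
S(6) = 2·(-107) - 3·(-35) - 12 = -121

-121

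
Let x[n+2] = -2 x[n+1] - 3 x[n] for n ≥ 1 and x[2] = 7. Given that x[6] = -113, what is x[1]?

Let x[1] = z.
x[3] = -14 - 3z
x[4] = 7 + 6z
x[5] = 28 - 3z
x[6] = -77 - 12z
So -77 - 12z = -113, giving z = 3.

3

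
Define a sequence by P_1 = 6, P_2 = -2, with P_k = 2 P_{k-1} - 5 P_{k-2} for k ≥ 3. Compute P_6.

P_3 = 2(-2) - 5(6) = -34
P_4 = 2(-34) - 5(-2) = -58
P_5 = 2(-58) - 5(-34) = 54
P_6 = 2(54) - 5(-58) = 398

398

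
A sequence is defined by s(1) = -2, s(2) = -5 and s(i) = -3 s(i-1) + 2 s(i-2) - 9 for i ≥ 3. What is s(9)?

11950

s(3) = -3*(-5) + 2*(-2) - 9 = 2
s(4) = -3*2 + 2*(-5) - 9 = -25
s(5) = -3*(-25) + 2*2 - 9 = 70
s(6) = -3*70 + 2*(-25) - 9 = -269
s(7) = -3*(-269) + 2*70 - 9 = 938
s(8) = -3*938 + 2*(-269) - 9 = -3361
s(9) = -3*(-3361) + 2*938 - 9 = 11950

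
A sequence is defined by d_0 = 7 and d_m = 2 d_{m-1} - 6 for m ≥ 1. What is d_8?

262

d_1 = 2·7 - 6 = 8
d_2 = 2·8 - 6 = 10
d_3 = 2·10 - 6 = 14
d_4 = 2·14 - 6 = 22
d_5 = 2·22 - 6 = 38
d_6 = 2·38 - 6 = 70
d_7 = 2·70 - 6 = 134
d_8 = 2·134 - 6 = 262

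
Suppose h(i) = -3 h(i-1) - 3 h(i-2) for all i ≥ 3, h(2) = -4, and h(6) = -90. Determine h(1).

-2

Let h(1) = w.
h(3) = 12 - 3w
h(4) = -24 + 9w
h(5) = 36 - 18w
h(6) = -36 + 27w
So -36 + 27w = -90, giving w = -2.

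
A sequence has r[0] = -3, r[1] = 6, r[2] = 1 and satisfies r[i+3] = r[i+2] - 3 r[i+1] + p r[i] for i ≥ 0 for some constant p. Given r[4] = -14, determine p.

2

r[3] = -17 - 3p
r[4] = -20 + 3p
So -20 + 3p = -14, giving p = 2.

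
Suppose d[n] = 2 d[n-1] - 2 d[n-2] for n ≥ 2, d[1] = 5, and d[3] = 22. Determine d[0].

Let d[0] = x.
d[2] = 10 - 2x
d[3] = 10 - 4x
So 10 - 4x = 22, giving x = -3.

-3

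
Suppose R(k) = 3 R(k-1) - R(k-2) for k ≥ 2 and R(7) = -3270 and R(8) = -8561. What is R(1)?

-6

Rearranging, R(k-2) = -(R(k) - 3 R(k-1)).
R(6) = -(-8561 - 3*(-3270)) = -1249
R(5) = -(-3270 - 3*(-1249)) = -477
R(4) = -(-1249 - 3*(-477)) = -182
R(3) = -(-477 - 3*(-182)) = -69
R(2) = -(-182 - 3*(-69)) = -25
R(1) = -(-69 - 3*(-25)) = -6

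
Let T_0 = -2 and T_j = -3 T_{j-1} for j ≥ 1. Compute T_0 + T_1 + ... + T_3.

40

T_1 = -3(-2) = 6
T_2 = -3(6) = -18
T_3 = -3(-18) = 54
Sum = (-2) + 6 + (-18) + 54 = 40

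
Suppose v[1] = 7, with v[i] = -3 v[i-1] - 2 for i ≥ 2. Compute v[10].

-147623

v[2] = -3·7 - 2 = -23
v[3] = -3·(-23) - 2 = 67
v[4] = -3·67 - 2 = -203
v[5] = -3·(-203) - 2 = 607
v[6] = -3·607 - 2 = -1823
v[7] = -3·(-1823) - 2 = 5467
v[8] = -3·5467 - 2 = -16403
v[9] = -3·(-16403) - 2 = 49207
v[10] = -3·49207 - 2 = -147623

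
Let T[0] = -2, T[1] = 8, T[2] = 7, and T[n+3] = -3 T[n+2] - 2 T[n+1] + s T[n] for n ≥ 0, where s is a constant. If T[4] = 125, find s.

T[3] = -37 - 2s
T[4] = 97 + 14s
So 97 + 14s = 125, giving s = 2.

2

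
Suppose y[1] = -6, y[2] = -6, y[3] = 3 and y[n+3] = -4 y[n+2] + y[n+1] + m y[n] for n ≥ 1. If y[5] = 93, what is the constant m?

y[4] = -18 - 6m
y[5] = 75 + 18m
So 75 + 18m = 93, giving m = 1.

1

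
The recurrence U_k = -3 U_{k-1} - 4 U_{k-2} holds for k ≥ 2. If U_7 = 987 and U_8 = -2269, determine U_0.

Rearranging, U_{k-2} = (U_k + 3 U_{k-1}) / -4.
U_6 = (-2269 + 3·987) / -4 = 692/-4 = -173
U_5 = (987 + 3·(-173)) / -4 = 468/-4 = -117
U_4 = (-173 + 3·(-117)) / -4 = -524/-4 = 131
U_3 = (-117 + 3·131) / -4 = 276/-4 = -69
U_2 = (131 + 3·(-69)) / -4 = -76/-4 = 19
U_1 = (-69 + 3·19) / -4 = -12/-4 = 3
U_0 = (19 + 3·3) / -4 = 28/-4 = -7

-7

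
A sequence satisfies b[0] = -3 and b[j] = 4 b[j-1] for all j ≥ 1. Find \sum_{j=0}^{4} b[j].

b[1] = 4·(-3) = -12
b[2] = 4·(-12) = -48
b[3] = 4·(-48) = -192
b[4] = 4·(-192) = -768
Sum = (-3) + (-12) + (-48) + (-192) + (-768) = -1023

-1023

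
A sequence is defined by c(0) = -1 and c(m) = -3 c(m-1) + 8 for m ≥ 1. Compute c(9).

59051

c(1) = -3(-1) + 8 = 11
c(2) = -3(11) + 8 = -25
c(3) = -3(-25) + 8 = 83
c(4) = -3(83) + 8 = -241
c(5) = -3(-241) + 8 = 731
c(6) = -3(731) + 8 = -2185
c(7) = -3(-2185) + 8 = 6563
c(8) = -3(6563) + 8 = -19681
c(9) = -3(-19681) + 8 = 59051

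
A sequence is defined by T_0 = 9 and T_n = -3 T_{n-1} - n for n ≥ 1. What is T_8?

T_1 = -3*9 - 1 = -28
T_2 = -3*(-28) - 2 = 82
T_3 = -3*82 - 3 = -249
T_4 = -3*(-249) - 4 = 743
T_5 = -3*743 - 5 = -2234
T_6 = -3*(-2234) - 6 = 6696
T_7 = -3*6696 - 7 = -20095
T_8 = -3*(-20095) - 8 = 60277

60277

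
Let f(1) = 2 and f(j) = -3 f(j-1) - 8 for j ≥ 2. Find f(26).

The fixed point is -8/(1 + 3) = -2, so f(j) + 2 = -3(f(j-1) + 2).
Hence f(j) = 4·(-3)^{j-1} - 2.
f(26) = 4·(-3)^{25} - 2 = 4·-847288609443 - 2 = -3389154437774.

-3389154437774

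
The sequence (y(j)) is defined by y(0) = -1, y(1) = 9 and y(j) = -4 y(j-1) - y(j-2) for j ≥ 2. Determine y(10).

y(2) = -4·9 - (-1) = -35
y(3) = -4·(-35) - 9 = 131
y(4) = -4·131 - (-35) = -489
y(5) = -4·(-489) - 131 = 1825
y(6) = -4·1825 - (-489) = -6811
y(7) = -4·(-6811) - 1825 = 25419
y(8) = -4·25419 - (-6811) = -94865
y(9) = -4·(-94865) - 25419 = 354041
y(10) = -4·354041 - (-94865) = -1321299

-1321299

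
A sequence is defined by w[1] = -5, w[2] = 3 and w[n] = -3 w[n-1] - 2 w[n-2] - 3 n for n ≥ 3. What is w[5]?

w[3] = -3(3) - 2(-5) - 9 = -8
w[4] = -3(-8) - 2(3) - 12 = 6
w[5] = -3(6) - 2(-8) - 15 = -17

-17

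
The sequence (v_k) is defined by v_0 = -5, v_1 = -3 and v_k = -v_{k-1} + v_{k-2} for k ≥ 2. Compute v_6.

-1

v_2 = -(-3) + (-5) = -2
v_3 = -(-2) + (-3) = -1
v_4 = -(-1) + (-2) = -1
v_5 = -(-1) + (-1) = 0
v_6 = -0 + (-1) = -1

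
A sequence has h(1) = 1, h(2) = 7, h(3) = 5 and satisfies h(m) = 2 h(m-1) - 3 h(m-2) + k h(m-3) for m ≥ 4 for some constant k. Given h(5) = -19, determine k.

2

h(4) = -11 + k
h(5) = -37 + 9k
So -37 + 9k = -19, giving k = 2.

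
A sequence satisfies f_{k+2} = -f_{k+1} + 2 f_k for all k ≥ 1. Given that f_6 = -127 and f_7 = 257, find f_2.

Rearranging, f_{k-2} = (f_k + f_{k-1}) / 2.
f_5 = (257 + (-127)) / 2 = 130/2 = 65
f_4 = (-127 + 65) / 2 = -62/2 = -31
f_3 = (65 + (-31)) / 2 = 34/2 = 17
f_2 = (-31 + 17) / 2 = -14/2 = -7

-7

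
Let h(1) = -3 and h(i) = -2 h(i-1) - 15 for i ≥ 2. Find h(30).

The fixed point is -15/(1 + 2) = -5, so h(i) + 5 = -2(h(i-1) + 5).
Hence h(i) = 2·(-2)^{i-1} - 5.
h(30) = 2·(-2)^{29} - 5 = 2·-536870912 - 5 = -1073741829.

-1073741829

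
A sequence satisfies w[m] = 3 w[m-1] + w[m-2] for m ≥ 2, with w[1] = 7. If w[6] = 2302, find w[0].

Let w[0] = v.
w[2] = 21 + v
w[3] = 70 + 3v
w[4] = 231 + 10v
w[5] = 763 + 33v
w[6] = 2520 + 109v
So 2520 + 109v = 2302, giving v = -2.

-2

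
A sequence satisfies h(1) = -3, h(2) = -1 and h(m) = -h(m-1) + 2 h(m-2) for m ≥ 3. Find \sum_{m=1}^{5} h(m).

h(3) = -(-1) + 2*(-3) = -5
h(4) = -(-5) + 2*(-1) = 3
h(5) = -3 + 2*(-5) = -13
Sum = (-3) + (-1) + (-5) + 3 + (-13) = -19

-19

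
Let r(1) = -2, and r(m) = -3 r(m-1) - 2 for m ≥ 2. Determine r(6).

r(2) = -3(-2) - 2 = 4
r(3) = -3(4) - 2 = -14
r(4) = -3(-14) - 2 = 40
r(5) = -3(40) - 2 = -122
r(6) = -3(-122) - 2 = 364

364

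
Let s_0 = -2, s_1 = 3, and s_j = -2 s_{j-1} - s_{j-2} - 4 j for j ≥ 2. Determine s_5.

15

s_2 = -2*3 - (-2) - 8 = -12
s_3 = -2*(-12) - 3 - 12 = 9
s_4 = -2*9 - (-12) - 16 = -22
s_5 = -2*(-22) - 9 - 20 = 15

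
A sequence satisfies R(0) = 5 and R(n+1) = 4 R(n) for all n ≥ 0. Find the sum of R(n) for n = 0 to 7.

R(1) = 4*5 = 20
R(2) = 4*20 = 80
R(3) = 4*80 = 320
R(4) = 4*320 = 1280
R(5) = 4*1280 = 5120
R(6) = 4*5120 = 20480
R(7) = 4*20480 = 81920
Sum = 5 + 20 + 80 + 320 + 1280 + 5120 + 20480 + 81920 = 109225

109225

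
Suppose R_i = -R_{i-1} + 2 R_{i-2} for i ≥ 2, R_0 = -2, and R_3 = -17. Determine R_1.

Let R_1 = w.
R_2 = -4 - w
R_3 = 4 + 3w
So 4 + 3w = -17, giving w = -7.

-7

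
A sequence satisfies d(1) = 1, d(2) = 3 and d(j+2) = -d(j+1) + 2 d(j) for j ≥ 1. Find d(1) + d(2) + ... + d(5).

1

d(3) = -3 + 2·1 = -1
d(4) = -(-1) + 2·3 = 7
d(5) = -7 + 2·(-1) = -9
Sum = 1 + 3 + (-1) + 7 + (-9) = 1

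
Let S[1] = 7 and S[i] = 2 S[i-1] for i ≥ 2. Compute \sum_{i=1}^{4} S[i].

S[2] = 2(7) = 14
S[3] = 2(14) = 28
S[4] = 2(28) = 56
Sum = 7 + 14 + 28 + 56 = 105

105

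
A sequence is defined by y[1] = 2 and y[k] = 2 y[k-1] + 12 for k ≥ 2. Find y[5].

y[2] = 2(2) + 12 = 16
y[3] = 2(16) + 12 = 44
y[4] = 2(44) + 12 = 100
y[5] = 2(100) + 12 = 212

212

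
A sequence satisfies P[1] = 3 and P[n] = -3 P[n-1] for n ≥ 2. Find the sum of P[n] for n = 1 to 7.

P[2] = -3(3) = -9
P[3] = -3(-9) = 27
P[4] = -3(27) = -81
P[5] = -3(-81) = 243
P[6] = -3(243) = -729
P[7] = -3(-729) = 2187
Sum = 3 + (-9) + 27 + (-81) + 243 + (-729) + 2187 = 1641

1641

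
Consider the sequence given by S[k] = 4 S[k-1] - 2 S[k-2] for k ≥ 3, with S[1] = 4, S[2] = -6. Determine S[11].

-634880

S[3] = 4·(-6) - 2·4 = -32
S[4] = 4·(-32) - 2·(-6) = -116
S[5] = 4·(-116) - 2·(-32) = -400
S[6] = 4·(-400) - 2·(-116) = -1368
S[7] = 4·(-1368) - 2·(-400) = -4672
S[8] = 4·(-4672) - 2·(-1368) = -15952
S[9] = 4·(-15952) - 2·(-4672) = -54464
S[10] = 4·(-54464) - 2·(-15952) = -185952
S[11] = 4·(-185952) - 2·(-54464) = -634880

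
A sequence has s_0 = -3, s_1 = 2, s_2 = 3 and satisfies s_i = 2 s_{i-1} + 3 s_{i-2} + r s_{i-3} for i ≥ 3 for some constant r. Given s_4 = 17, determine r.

4

s_3 = 12 - 3r
s_4 = 33 - 4r
So 33 - 4r = 17, giving r = 4.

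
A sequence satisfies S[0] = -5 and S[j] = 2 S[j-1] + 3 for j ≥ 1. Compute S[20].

The fixed point is 3/(1 - 2) = -3, so S[j] + 3 = 2(S[j-1] + 3).
Hence S[j] = -2·2^j - 3.
S[20] = -2·2^{20} - 3 = -2·1048576 - 3 = -2097155.

-2097155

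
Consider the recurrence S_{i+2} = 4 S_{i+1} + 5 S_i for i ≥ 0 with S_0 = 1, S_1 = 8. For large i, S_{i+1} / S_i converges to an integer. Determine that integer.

5

The characteristic equation is r^2 - 4r - 5 = 0, which factors as (r - 5)(r + 1) = 0.
So the roots are 5 and -1. Since |5| > |-1| and the coefficient of 5^i is non-zero, the ratio tends to 5.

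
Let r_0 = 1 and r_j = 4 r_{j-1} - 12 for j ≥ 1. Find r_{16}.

The fixed point is -12/(1 - 4) = 4, so r_j - 4 = 4(r_{j-1} - 4).
Hence r_j = -3·4^j + 4.
r_{16} = -3·4^{16} + 4 = -3·4294967296 + 4 = -12884901884.

-12884901884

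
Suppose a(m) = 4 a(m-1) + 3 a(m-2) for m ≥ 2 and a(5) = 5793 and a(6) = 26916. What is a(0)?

Rearranging, a(m-2) = (a(m) - 4 a(m-1)) / 3.
a(4) = (26916 - 4*5793) / 3 = 3744/3 = 1248
a(3) = (5793 - 4*1248) / 3 = 801/3 = 267
a(2) = (1248 - 4*267) / 3 = 180/3 = 60
a(1) = (267 - 4*60) / 3 = 27/3 = 9
a(0) = (60 - 4*9) / 3 = 24/3 = 8

8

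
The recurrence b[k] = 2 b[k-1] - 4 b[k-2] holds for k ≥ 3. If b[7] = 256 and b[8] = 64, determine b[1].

4

Rearranging, b[k-2] = (b[k] - 2 b[k-1]) / -4.
b[6] = (64 - 2(256)) / -4 = -448/-4 = 112
b[5] = (256 - 2(112)) / -4 = 32/-4 = -8
b[4] = (112 - 2(-8)) / -4 = 128/-4 = -32
b[3] = (-8 - 2(-32)) / -4 = 56/-4 = -14
b[2] = (-32 - 2(-14)) / -4 = -4/-4 = 1
b[1] = (-14 - 2(1)) / -4 = -16/-4 = 4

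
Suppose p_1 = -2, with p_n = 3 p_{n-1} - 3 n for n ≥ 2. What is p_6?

-1386

p_2 = 3·(-2) - 6 = -12
p_3 = 3·(-12) - 9 = -45
p_4 = 3·(-45) - 12 = -147
p_5 = 3·(-147) - 15 = -456
p_6 = 3·(-456) - 18 = -1386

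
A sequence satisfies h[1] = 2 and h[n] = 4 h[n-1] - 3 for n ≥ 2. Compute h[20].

The fixed point is -3/(1 - 4) = 1, so h[n] - 1 = 4(h[n-1] - 1).
Hence h[n] = 1·4^{n-1} + 1.
h[20] = 1·4^{19} + 1 = 1·274877906944 + 1 = 274877906945.

274877906945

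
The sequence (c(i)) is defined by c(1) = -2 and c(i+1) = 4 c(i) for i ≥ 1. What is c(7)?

c(2) = 4·(-2) = -8
c(3) = 4·(-8) = -32
c(4) = 4·(-32) = -128
c(5) = 4·(-128) = -512
c(6) = 4·(-512) = -2048
c(7) = 4·(-2048) = -8192

-8192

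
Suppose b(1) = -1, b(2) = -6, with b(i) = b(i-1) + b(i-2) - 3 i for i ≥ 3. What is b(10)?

-948

b(3) = (-6) + (-1) - 9 = -16
b(4) = (-16) + (-6) - 12 = -34
b(5) = (-34) + (-16) - 15 = -65
b(6) = (-65) + (-34) - 18 = -117
b(7) = (-117) + (-65) - 21 = -203
b(8) = (-203) + (-117) - 24 = -344
b(9) = (-344) + (-203) - 27 = -574
b(10) = (-574) + (-344) - 30 = -948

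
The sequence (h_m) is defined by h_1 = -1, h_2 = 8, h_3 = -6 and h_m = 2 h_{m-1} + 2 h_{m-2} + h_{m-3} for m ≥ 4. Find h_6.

4

h_4 = 2*(-6) + 2*8 + (-1) = 3
h_5 = 2*3 + 2*(-6) + 8 = 2
h_6 = 2*2 + 2*3 + (-6) = 4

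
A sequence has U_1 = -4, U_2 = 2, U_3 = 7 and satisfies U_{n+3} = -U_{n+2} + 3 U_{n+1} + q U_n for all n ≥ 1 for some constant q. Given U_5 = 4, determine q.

U_4 = -1 - 4q
U_5 = 22 + 6q
So 22 + 6q = 4, giving q = -3.

-3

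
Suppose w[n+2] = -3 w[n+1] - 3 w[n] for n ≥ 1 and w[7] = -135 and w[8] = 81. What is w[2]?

-3

Rearranging, w[n-2] = (w[n] + 3 w[n-1]) / -3.
w[6] = (81 + 3(-135)) / -3 = -324/-3 = 108
w[5] = (-135 + 3(108)) / -3 = 189/-3 = -63
w[4] = (108 + 3(-63)) / -3 = -81/-3 = 27
w[3] = (-63 + 3(27)) / -3 = 18/-3 = -6
w[2] = (27 + 3(-6)) / -3 = 9/-3 = -3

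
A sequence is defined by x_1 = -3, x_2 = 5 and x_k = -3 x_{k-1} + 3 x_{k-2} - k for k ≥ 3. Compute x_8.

19543

x_3 = -3*5 + 3*(-3) - 3 = -27
x_4 = -3*(-27) + 3*5 - 4 = 92
x_5 = -3*92 + 3*(-27) - 5 = -362
x_6 = -3*(-362) + 3*92 - 6 = 1356
x_7 = -3*1356 + 3*(-362) - 7 = -5161
x_8 = -3*(-5161) + 3*1356 - 8 = 19543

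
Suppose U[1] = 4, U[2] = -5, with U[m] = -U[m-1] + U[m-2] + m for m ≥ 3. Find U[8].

U[3] = -(-5) + 4 + 3 = 12
U[4] = -12 + (-5) + 4 = -13
U[5] = -(-13) + 12 + 5 = 30
U[6] = -30 + (-13) + 6 = -37
U[7] = -(-37) + 30 + 7 = 74
U[8] = -74 + (-37) + 8 = -103

-103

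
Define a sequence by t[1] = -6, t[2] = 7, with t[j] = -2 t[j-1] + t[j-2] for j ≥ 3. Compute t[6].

275

t[3] = -2(7) + (-6) = -20
t[4] = -2(-20) + 7 = 47
t[5] = -2(47) + (-20) = -114
t[6] = -2(-114) + 47 = 275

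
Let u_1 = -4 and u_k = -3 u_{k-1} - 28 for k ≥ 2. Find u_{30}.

-205891132094656

The fixed point is -28/(1 + 3) = -7, so u_k + 7 = -3(u_{k-1} + 7).
Hence u_k = 3·(-3)^{k-1} - 7.
u_{30} = 3·(-3)^{29} - 7 = 3·-68630377364883 - 7 = -205891132094656.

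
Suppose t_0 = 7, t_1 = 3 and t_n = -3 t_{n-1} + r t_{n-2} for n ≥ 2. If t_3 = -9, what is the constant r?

2

t_2 = -9 + 7r
t_3 = 27 - 18r
So 27 - 18r = -9, giving r = 2.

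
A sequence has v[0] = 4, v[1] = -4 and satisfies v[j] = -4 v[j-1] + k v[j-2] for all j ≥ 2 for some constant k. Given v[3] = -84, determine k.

v[2] = 16 + 4k
v[3] = -64 - 20k
So -64 - 20k = -84, giving k = 1.

1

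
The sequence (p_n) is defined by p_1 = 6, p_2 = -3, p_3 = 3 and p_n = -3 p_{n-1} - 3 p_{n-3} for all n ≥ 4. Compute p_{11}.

106515

p_4 = -3(3) - 3(6) = -27
p_5 = -3(-27) - 3(-3) = 90
p_6 = -3(90) - 3(3) = -279
p_7 = -3(-279) - 3(-27) = 918
p_8 = -3(918) - 3(90) = -3024
p_9 = -3(-3024) - 3(-279) = 9909
p_{10} = -3(9909) - 3(918) = -32481
p_{11} = -3(-32481) - 3(-3024) = 106515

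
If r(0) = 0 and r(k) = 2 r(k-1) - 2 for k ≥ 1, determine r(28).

-536870910

The fixed point is -2/(1 - 2) = 2, so r(k) - 2 = 2(r(k-1) - 2).
Hence r(k) = -2·2^k + 2.
r(28) = -2·2^{28} + 2 = -2·268435456 + 2 = -536870910.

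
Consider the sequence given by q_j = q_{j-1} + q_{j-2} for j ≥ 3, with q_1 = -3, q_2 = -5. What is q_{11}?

q_3 = (-5) + (-3) = -8
q_4 = (-8) + (-5) = -13
q_5 = (-13) + (-8) = -21
q_6 = (-21) + (-13) = -34
q_7 = (-34) + (-21) = -55
q_8 = (-55) + (-34) = -89
q_9 = (-89) + (-55) = -144
q_{10} = (-144) + (-89) = -233
q_{11} = (-233) + (-144) = -377

-377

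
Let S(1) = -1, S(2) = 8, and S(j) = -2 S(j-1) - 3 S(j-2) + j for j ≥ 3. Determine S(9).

-361

S(3) = -2·8 - 3·(-1) + 3 = -10
S(4) = -2·(-10) - 3·8 + 4 = 0
S(5) = -2·0 - 3·(-10) + 5 = 35
S(6) = -2·35 - 3·0 + 6 = -64
S(7) = -2·(-64) - 3·35 + 7 = 30
S(8) = -2·30 - 3·(-64) + 8 = 140
S(9) = -2·140 - 3·30 + 9 = -361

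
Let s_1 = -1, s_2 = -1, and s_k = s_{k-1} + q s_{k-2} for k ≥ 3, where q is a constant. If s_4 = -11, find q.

s_3 = -1 - q
s_4 = -1 - 2q
So -1 - 2q = -11, giving q = 5.

5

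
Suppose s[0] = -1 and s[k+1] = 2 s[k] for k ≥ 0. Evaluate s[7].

s[1] = 2(-1) = -2
s[2] = 2(-2) = -4
s[3] = 2(-4) = -8
s[4] = 2(-8) = -16
s[5] = 2(-16) = -32
s[6] = 2(-32) = -64
s[7] = 2(-64) = -128

-128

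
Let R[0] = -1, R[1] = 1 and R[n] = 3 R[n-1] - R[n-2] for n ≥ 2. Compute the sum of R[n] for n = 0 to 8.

R[2] = 3*1 - (-1) = 4
R[3] = 3*4 - 1 = 11
R[4] = 3*11 - 4 = 29
R[5] = 3*29 - 11 = 76
R[6] = 3*76 - 29 = 199
R[7] = 3*199 - 76 = 521
R[8] = 3*521 - 199 = 1364
Sum = (-1) + 1 + 4 + 11 + 29 + 76 + 199 + 521 + 1364 = 2204

2204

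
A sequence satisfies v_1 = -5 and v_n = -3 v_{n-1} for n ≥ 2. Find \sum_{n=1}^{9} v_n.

-24605

v_2 = -3·(-5) = 15
v_3 = -3·15 = -45
v_4 = -3·(-45) = 135
v_5 = -3·135 = -405
v_6 = -3·(-405) = 1215
v_7 = -3·1215 = -3645
v_8 = -3·(-3645) = 10935
v_9 = -3·10935 = -32805
Sum = (-5) + 15 + (-45) + 135 + (-405) + 1215 + (-3645) + 10935 + (-32805) = -24605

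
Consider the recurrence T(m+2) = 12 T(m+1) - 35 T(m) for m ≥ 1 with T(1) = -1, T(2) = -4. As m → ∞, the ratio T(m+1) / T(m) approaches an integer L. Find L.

The characteristic equation is r^2 - 12r + 35 = 0, which factors as (r - 7)(r - 5) = 0.
So the roots are 7 and 5. Since |7| > |5| and the coefficient of 7^m is non-zero, the ratio tends to 7.

7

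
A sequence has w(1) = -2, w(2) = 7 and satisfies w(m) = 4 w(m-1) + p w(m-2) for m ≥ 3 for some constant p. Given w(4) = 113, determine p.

-1

w(3) = 28 - 2p
w(4) = 112 - p
So 112 - p = 113, giving p = -1.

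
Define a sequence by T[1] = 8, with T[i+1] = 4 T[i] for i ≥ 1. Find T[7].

32768

T[2] = 4·8 = 32
T[3] = 4·32 = 128
T[4] = 4·128 = 512
T[5] = 4·512 = 2048
T[6] = 4·2048 = 8192
T[7] = 4·8192 = 32768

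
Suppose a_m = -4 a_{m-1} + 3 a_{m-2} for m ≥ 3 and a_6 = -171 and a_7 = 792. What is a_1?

Rearranging, a_{m-2} = (a_m + 4 a_{m-1}) / 3.
a_5 = (792 + 4*(-171)) / 3 = 108/3 = 36
a_4 = (-171 + 4*36) / 3 = -27/3 = -9
a_3 = (36 + 4*(-9)) / 3 = 0/3 = 0
a_2 = (-9 + 4*0) / 3 = -9/3 = -3
a_1 = (0 + 4*(-3)) / 3 = -12/3 = -4

-4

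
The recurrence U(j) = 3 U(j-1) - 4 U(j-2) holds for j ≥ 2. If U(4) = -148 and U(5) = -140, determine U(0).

Rearranging, U(j-2) = (U(j) - 3 U(j-1)) / -4.
U(3) = (-140 - 3·(-148)) / -4 = 304/-4 = -76
U(2) = (-148 - 3·(-76)) / -4 = 80/-4 = -20
U(1) = (-76 - 3·(-20)) / -4 = -16/-4 = 4
U(0) = (-20 - 3·4) / -4 = -32/-4 = 8

8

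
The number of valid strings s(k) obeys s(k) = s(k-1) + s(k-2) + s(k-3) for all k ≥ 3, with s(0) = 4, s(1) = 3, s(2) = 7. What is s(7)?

152

s(3) = 7 + 3 + 4 = 14
s(4) = 14 + 7 + 3 = 24
s(5) = 24 + 14 + 7 = 45
s(6) = 45 + 24 + 14 = 83
s(7) = 83 + 45 + 24 = 152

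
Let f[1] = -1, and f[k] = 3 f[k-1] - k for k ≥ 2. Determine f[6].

f[2] = 3·(-1) - 2 = -5
f[3] = 3·(-5) - 3 = -18
f[4] = 3·(-18) - 4 = -58
f[5] = 3·(-58) - 5 = -179
f[6] = 3·(-179) - 6 = -543

-543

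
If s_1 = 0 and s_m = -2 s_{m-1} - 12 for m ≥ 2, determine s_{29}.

The fixed point is -12/(1 + 2) = -4, so s_m + 4 = -2(s_{m-1} + 4).
Hence s_m = 4·(-2)^{m-1} - 4.
s_{29} = 4·(-2)^{28} - 4 = 4·268435456 - 4 = 1073741820.

1073741820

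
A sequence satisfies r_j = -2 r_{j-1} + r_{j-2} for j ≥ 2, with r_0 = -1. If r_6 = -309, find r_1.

4

Let r_1 = x.
r_2 = -1 - 2x
r_3 = 2 + 5x
r_4 = -5 - 12x
r_5 = 12 + 29x
r_6 = -29 - 70x
So -29 - 70x = -309, giving x = 4.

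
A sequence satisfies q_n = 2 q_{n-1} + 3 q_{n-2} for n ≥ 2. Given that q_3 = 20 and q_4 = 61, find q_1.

Rearranging, q_{n-2} = (q_n - 2 q_{n-1}) / 3.
q_2 = (61 - 2(20)) / 3 = 21/3 = 7
q_1 = (20 - 2(7)) / 3 = 6/3 = 2

2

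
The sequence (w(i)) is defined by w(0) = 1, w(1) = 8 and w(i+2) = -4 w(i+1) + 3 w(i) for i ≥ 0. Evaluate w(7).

64916

w(2) = -4*8 + 3*1 = -29
w(3) = -4*(-29) + 3*8 = 140
w(4) = -4*140 + 3*(-29) = -647
w(5) = -4*(-647) + 3*140 = 3008
w(6) = -4*3008 + 3*(-647) = -13973
w(7) = -4*(-13973) + 3*3008 = 64916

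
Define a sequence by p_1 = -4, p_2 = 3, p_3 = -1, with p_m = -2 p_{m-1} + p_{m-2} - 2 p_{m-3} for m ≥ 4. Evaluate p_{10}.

p_4 = -2*(-1) + 3 - 2*(-4) = 13
p_5 = -2*13 + (-1) - 2*3 = -33
p_6 = -2*(-33) + 13 - 2*(-1) = 81
p_7 = -2*81 + (-33) - 2*13 = -221
p_8 = -2*(-221) + 81 - 2*(-33) = 589
p_9 = -2*589 + (-221) - 2*81 = -1561
p_{10} = -2*(-1561) + 589 - 2*(-221) = 4153

4153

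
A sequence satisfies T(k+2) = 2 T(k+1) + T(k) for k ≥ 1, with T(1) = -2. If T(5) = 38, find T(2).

4

Let T(2) = w.
T(3) = -2 + 2w
T(4) = -4 + 5w
T(5) = -10 + 12w
So -10 + 12w = 38, giving w = 4.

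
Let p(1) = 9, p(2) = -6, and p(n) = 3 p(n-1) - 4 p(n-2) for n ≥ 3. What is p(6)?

p(3) = 3(-6) - 4(9) = -54
p(4) = 3(-54) - 4(-6) = -138
p(5) = 3(-138) - 4(-54) = -198
p(6) = 3(-198) - 4(-138) = -42

-42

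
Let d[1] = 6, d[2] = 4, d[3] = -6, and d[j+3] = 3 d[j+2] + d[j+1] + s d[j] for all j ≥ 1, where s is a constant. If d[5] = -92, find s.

d[4] = -14 + 6s
d[5] = -48 + 22s
So -48 + 22s = -92, giving s = -2.

-2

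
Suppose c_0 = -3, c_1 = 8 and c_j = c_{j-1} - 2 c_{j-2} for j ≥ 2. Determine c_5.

-26

c_2 = 8 - 2*(-3) = 14
c_3 = 14 - 2*8 = -2
c_4 = (-2) - 2*14 = -30
c_5 = (-30) - 2*(-2) = -26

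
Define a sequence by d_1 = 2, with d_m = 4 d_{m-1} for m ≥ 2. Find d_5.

d_2 = 4(2) = 8
d_3 = 4(8) = 32
d_4 = 4(32) = 128
d_5 = 4(128) = 512

512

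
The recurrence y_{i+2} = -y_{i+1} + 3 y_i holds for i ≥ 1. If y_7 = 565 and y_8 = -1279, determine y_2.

-7

Rearranging, y_{i-2} = (y_i + y_{i-1}) / 3.
y_6 = (-1279 + 565) / 3 = -714/3 = -238
y_5 = (565 + (-238)) / 3 = 327/3 = 109
y_4 = (-238 + 109) / 3 = -129/3 = -43
y_3 = (109 + (-43)) / 3 = 66/3 = 22
y_2 = (-43 + 22) / 3 = -21/3 = -7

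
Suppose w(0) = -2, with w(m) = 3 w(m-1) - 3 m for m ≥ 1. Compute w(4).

-336

w(1) = 3·(-2) - 3 = -9
w(2) = 3·(-9) - 6 = -33
w(3) = 3·(-33) - 9 = -108
w(4) = 3·(-108) - 12 = -336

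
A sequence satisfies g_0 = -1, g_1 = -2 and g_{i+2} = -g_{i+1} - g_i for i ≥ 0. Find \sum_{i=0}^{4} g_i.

g_2 = -(-2) - (-1) = 3
g_3 = -3 - (-2) = -1
g_4 = -(-1) - 3 = -2
Sum = (-1) + (-2) + 3 + (-1) + (-2) = -3

-3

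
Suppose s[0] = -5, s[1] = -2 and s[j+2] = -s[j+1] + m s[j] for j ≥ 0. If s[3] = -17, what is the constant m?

s[2] = 2 - 5m
s[3] = -2 + 3m
So -2 + 3m = -17, giving m = -5.

-5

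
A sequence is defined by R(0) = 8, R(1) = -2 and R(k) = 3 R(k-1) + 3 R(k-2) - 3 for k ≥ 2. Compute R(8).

30327

R(2) = 3·(-2) + 3·8 - 3 = 15
R(3) = 3·15 + 3·(-2) - 3 = 36
R(4) = 3·36 + 3·15 - 3 = 150
R(5) = 3·150 + 3·36 - 3 = 555
R(6) = 3·555 + 3·150 - 3 = 2112
R(7) = 3·2112 + 3·555 - 3 = 7998
R(8) = 3·7998 + 3·2112 - 3 = 30327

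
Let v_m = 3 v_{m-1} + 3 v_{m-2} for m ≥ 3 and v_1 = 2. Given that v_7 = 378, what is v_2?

Let v_2 = x.
v_3 = 6 + 3x
v_4 = 18 + 12x
v_5 = 72 + 45x
v_6 = 270 + 171x
v_7 = 1026 + 648x
So 1026 + 648x = 378, giving x = -1.

-1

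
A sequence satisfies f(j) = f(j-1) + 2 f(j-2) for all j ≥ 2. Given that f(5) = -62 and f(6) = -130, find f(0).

Rearranging, f(j-2) = (f(j) - f(j-1)) / 2.
f(4) = (-130 - (-62)) / 2 = -68/2 = -34
f(3) = (-62 - (-34)) / 2 = -28/2 = -14
f(2) = (-34 - (-14)) / 2 = -20/2 = -10
f(1) = (-14 - (-10)) / 2 = -4/2 = -2
f(0) = (-10 - (-2)) / 2 = -8/2 = -4

-4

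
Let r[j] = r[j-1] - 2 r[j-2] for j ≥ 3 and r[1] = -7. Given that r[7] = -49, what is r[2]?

Let r[2] = z.
r[3] = 14 + z
r[4] = 14 - z
r[5] = -14 - 3z
r[6] = -42 - z
r[7] = -14 + 5z
So -14 + 5z = -49, giving z = -7.

-7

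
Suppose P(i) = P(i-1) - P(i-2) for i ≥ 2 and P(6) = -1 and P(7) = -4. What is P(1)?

-4

Rearranging, P(i-2) = -(P(i) - P(i-1)).
P(5) = -(-4 - (-1)) = 3
P(4) = -(-1 - 3) = 4
P(3) = -(3 - 4) = 1
P(2) = -(4 - 1) = -3
P(1) = -(1 - (-3)) = -4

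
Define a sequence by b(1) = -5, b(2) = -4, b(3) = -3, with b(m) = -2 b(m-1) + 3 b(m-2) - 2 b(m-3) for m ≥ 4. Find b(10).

b(4) = -2(-3) + 3(-4) - 2(-5) = 4
b(5) = -2(4) + 3(-3) - 2(-4) = -9
b(6) = -2(-9) + 3(4) - 2(-3) = 36
b(7) = -2(36) + 3(-9) - 2(4) = -107
b(8) = -2(-107) + 3(36) - 2(-9) = 340
b(9) = -2(340) + 3(-107) - 2(36) = -1073
b(10) = -2(-1073) + 3(340) - 2(-107) = 3380

3380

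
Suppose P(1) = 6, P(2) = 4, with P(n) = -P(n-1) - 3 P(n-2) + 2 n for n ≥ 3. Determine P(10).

-720

P(3) = -4 - 3(6) + 6 = -16
P(4) = -(-16) - 3(4) + 8 = 12
P(5) = -12 - 3(-16) + 10 = 46
P(6) = -46 - 3(12) + 12 = -70
P(7) = -(-70) - 3(46) + 14 = -54
P(8) = -(-54) - 3(-70) + 16 = 280
P(9) = -280 - 3(-54) + 18 = -100
P(10) = -(-100) - 3(280) + 20 = -720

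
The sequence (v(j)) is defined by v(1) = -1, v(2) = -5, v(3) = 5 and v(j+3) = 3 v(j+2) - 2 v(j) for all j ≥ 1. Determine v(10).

9989

v(4) = 3*5 - 2*(-1) = 17
v(5) = 3*17 - 2*(-5) = 61
v(6) = 3*61 - 2*5 = 173
v(7) = 3*173 - 2*17 = 485
v(8) = 3*485 - 2*61 = 1333
v(9) = 3*1333 - 2*173 = 3653
v(10) = 3*3653 - 2*485 = 9989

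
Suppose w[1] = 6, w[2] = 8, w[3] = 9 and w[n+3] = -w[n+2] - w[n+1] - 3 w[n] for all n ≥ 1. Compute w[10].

w[4] = -9 - 8 - 3(6) = -35
w[5] = -(-35) - 9 - 3(8) = 2
w[6] = -2 - (-35) - 3(9) = 6
w[7] = -6 - 2 - 3(-35) = 97
w[8] = -97 - 6 - 3(2) = -109
w[9] = -(-109) - 97 - 3(6) = -6
w[10] = -(-6) - (-109) - 3(97) = -176

-176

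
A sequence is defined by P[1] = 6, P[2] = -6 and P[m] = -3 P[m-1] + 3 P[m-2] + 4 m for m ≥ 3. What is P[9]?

121848

P[3] = -3·(-6) + 3·6 + 12 = 48
P[4] = -3·48 + 3·(-6) + 16 = -146
P[5] = -3·(-146) + 3·48 + 20 = 602
P[6] = -3·602 + 3·(-146) + 24 = -2220
P[7] = -3·(-2220) + 3·602 + 28 = 8494
P[8] = -3·8494 + 3·(-2220) + 32 = -32110
P[9] = -3·(-32110) + 3·8494 + 36 = 121848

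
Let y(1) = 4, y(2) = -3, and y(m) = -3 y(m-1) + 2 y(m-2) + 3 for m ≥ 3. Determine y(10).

y(3) = -3(-3) + 2(4) + 3 = 20
y(4) = -3(20) + 2(-3) + 3 = -63
y(5) = -3(-63) + 2(20) + 3 = 232
y(6) = -3(232) + 2(-63) + 3 = -819
y(7) = -3(-819) + 2(232) + 3 = 2924
y(8) = -3(2924) + 2(-819) + 3 = -10407
y(9) = -3(-10407) + 2(2924) + 3 = 37072
y(10) = -3(37072) + 2(-10407) + 3 = -132027

-132027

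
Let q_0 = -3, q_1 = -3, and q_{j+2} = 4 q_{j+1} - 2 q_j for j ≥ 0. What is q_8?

-8112

q_2 = 4*(-3) - 2*(-3) = -6
q_3 = 4*(-6) - 2*(-3) = -18
q_4 = 4*(-18) - 2*(-6) = -60
q_5 = 4*(-60) - 2*(-18) = -204
q_6 = 4*(-204) - 2*(-60) = -696
q_7 = 4*(-696) - 2*(-204) = -2376
q_8 = 4*(-2376) - 2*(-696) = -8112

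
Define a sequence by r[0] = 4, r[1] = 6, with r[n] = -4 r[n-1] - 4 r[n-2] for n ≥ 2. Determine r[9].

30208

r[2] = -4*6 - 4*4 = -40
r[3] = -4*(-40) - 4*6 = 136
r[4] = -4*136 - 4*(-40) = -384
r[5] = -4*(-384) - 4*136 = 992
r[6] = -4*992 - 4*(-384) = -2432
r[7] = -4*(-2432) - 4*992 = 5760
r[8] = -4*5760 - 4*(-2432) = -13312
r[9] = -4*(-13312) - 4*5760 = 30208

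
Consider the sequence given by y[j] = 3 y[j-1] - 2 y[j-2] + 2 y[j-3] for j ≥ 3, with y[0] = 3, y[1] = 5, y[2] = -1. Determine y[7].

-111

y[3] = 3·(-1) - 2·5 + 2·3 = -7
y[4] = 3·(-7) - 2·(-1) + 2·5 = -9
y[5] = 3·(-9) - 2·(-7) + 2·(-1) = -15
y[6] = 3·(-15) - 2·(-9) + 2·(-7) = -41
y[7] = 3·(-41) - 2·(-15) + 2·(-9) = -111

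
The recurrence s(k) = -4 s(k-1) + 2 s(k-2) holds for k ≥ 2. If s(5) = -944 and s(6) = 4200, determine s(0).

-3

Rearranging, s(k-2) = (s(k) + 4 s(k-1)) / 2.
s(4) = (4200 + 4·(-944)) / 2 = 424/2 = 212
s(3) = (-944 + 4·212) / 2 = -96/2 = -48
s(2) = (212 + 4·(-48)) / 2 = 20/2 = 10
s(1) = (-48 + 4·10) / 2 = -8/2 = -4
s(0) = (10 + 4·(-4)) / 2 = -6/2 = -3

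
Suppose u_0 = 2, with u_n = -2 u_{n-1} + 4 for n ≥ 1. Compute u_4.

12

u_1 = -2*2 + 4 = 0
u_2 = -2*0 + 4 = 4
u_3 = -2*4 + 4 = -4
u_4 = -2*(-4) + 4 = 12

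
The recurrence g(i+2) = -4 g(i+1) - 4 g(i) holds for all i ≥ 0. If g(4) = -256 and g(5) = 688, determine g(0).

Rearranging, g(i-2) = (g(i) + 4 g(i-1)) / -4.
g(3) = (688 + 4*(-256)) / -4 = -336/-4 = 84
g(2) = (-256 + 4*84) / -4 = 80/-4 = -20
g(1) = (84 + 4*(-20)) / -4 = 4/-4 = -1
g(0) = (-20 + 4*(-1)) / -4 = -24/-4 = 6

6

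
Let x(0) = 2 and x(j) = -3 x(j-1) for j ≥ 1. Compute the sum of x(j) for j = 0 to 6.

x(1) = -3(2) = -6
x(2) = -3(-6) = 18
x(3) = -3(18) = -54
x(4) = -3(-54) = 162
x(5) = -3(162) = -486
x(6) = -3(-486) = 1458
Sum = 2 + (-6) + 18 + (-54) + 162 + (-486) + 1458 = 1094

1094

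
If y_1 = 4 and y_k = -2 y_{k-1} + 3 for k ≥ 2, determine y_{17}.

The fixed point is 3/(1 + 2) = 1, so y_k - 1 = -2(y_{k-1} - 1).
Hence y_k = 3·(-2)^{k-1} + 1.
y_{17} = 3·(-2)^{16} + 1 = 3·65536 + 1 = 196609.

196609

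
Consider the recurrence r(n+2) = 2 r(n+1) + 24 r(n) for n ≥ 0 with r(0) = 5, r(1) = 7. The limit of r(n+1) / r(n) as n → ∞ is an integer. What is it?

The characteristic equation is r^2 - 2r - 24 = 0, which factors as (r - 6)(r + 4) = 0.
So the roots are 6 and -4. Since |6| > |-4| and the coefficient of 6^n is non-zero, the ratio tends to 6.

6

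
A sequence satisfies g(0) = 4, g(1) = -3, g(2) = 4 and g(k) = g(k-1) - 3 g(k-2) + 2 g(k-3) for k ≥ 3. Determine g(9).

g(3) = 4 - 3(-3) + 2(4) = 21
g(4) = 21 - 3(4) + 2(-3) = 3
g(5) = 3 - 3(21) + 2(4) = -52
g(6) = (-52) - 3(3) + 2(21) = -19
g(7) = (-19) - 3(-52) + 2(3) = 143
g(8) = 143 - 3(-19) + 2(-52) = 96
g(9) = 96 - 3(143) + 2(-19) = -371

-371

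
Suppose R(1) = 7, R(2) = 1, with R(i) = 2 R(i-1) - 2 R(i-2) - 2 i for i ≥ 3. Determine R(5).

R(3) = 2(1) - 2(7) - 6 = -18
R(4) = 2(-18) - 2(1) - 8 = -46
R(5) = 2(-46) - 2(-18) - 10 = -66

-66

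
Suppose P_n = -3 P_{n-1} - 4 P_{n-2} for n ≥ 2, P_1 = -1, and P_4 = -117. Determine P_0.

6

Let P_0 = v.
P_2 = 3 - 4v
P_3 = -5 + 12v
P_4 = 3 - 20v
So 3 - 20v = -117, giving v = 6.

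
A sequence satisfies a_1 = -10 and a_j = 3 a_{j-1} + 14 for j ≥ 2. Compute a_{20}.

The fixed point is 14/(1 - 3) = -7, so a_j + 7 = 3(a_{j-1} + 7).
Hence a_j = -3·3^{j-1} - 7.
a_{20} = -3·3^{19} - 7 = -3·1162261467 - 7 = -3486784408.

-3486784408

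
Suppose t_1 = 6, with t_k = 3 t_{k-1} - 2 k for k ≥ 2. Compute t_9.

t_2 = 3(6) - 4 = 14
t_3 = 3(14) - 6 = 36
t_4 = 3(36) - 8 = 100
t_5 = 3(100) - 10 = 290
t_6 = 3(290) - 12 = 858
t_7 = 3(858) - 14 = 2560
t_8 = 3(2560) - 16 = 7664
t_9 = 3(7664) - 18 = 22974

22974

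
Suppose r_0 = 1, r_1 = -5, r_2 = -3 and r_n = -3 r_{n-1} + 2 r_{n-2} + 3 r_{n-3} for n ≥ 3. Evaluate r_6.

r_3 = -3*(-3) + 2*(-5) + 3*1 = 2
r_4 = -3*2 + 2*(-3) + 3*(-5) = -27
r_5 = -3*(-27) + 2*2 + 3*(-3) = 76
r_6 = -3*76 + 2*(-27) + 3*2 = -276

-276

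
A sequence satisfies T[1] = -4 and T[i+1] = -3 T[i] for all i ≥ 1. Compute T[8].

T[2] = -3(-4) = 12
T[3] = -3(12) = -36
T[4] = -3(-36) = 108
T[5] = -3(108) = -324
T[6] = -3(-324) = 972
T[7] = -3(972) = -2916
T[8] = -3(-2916) = 8748

8748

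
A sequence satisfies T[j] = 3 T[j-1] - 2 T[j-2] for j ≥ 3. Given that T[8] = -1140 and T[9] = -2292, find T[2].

-6

Rearranging, T[j-2] = (T[j] - 3 T[j-1]) / -2.
T[7] = (-2292 - 3*(-1140)) / -2 = 1128/-2 = -564
T[6] = (-1140 - 3*(-564)) / -2 = 552/-2 = -276
T[5] = (-564 - 3*(-276)) / -2 = 264/-2 = -132
T[4] = (-276 - 3*(-132)) / -2 = 120/-2 = -60
T[3] = (-132 - 3*(-60)) / -2 = 48/-2 = -24
T[2] = (-60 - 3*(-24)) / -2 = 12/-2 = -6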